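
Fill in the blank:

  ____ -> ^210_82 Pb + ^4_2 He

Po-214

Conserve mass number: A = 210 + 4, so A = 214.
Conserve atomic number: Z = 82 + 2, so Z = 84.
Z = 84 is polonium, so the species is ^214_84 Po.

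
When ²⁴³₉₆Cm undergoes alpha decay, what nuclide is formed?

Pu-239

Alpha decay: mass number changes by -4, atomic number by -2.
A: 243 − 4 = 239; Z: 96 − 2 = 94.
Z = 94 is plutonium, so the daughter is ²³⁹₉₄Pu.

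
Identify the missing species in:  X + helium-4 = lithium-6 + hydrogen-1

He-3

Conserve mass number: A + 4 = 6 + 1, so A = 3.
Conserve atomic number: Z + 2 = 3 + 1, so Z = 2.
Z = 2 is helium, so the species is helium-3.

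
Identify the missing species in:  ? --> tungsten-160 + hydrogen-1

Re-161

Conserve mass number: A = 160 + 1, so A = 161.
Conserve atomic number: Z = 74 + 1, so Z = 75.
Z = 75 is rhenium, so the species is rhenium-161.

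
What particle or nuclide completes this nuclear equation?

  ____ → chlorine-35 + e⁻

S-35

Conserve mass number: A = 35 + 0, so A = 35.
Conserve atomic number: Z = 17 − 1, so Z = 16.
Z = 16 is sulfur, so the species is sulfur-35.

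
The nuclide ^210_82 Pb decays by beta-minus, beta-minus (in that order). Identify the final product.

Start: (A, Z) = (210, 82).
After β⁻: (210, 83).
After β⁻: (210, 84).
Z = 84 is polonium.

Po-210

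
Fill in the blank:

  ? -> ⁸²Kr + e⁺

Conserve mass number: A = 82 + 0, so A = 82.
Conserve atomic number: Z = 36 + 1, so Z = 37.
Z = 37 is rubidium, so the species is ⁸²Rb.

Rb-82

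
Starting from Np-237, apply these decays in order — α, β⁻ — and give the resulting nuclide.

U-233

Start: (A, Z) = (237, 93).
After α: (233, 91).
After β⁻: (233, 92).
Z = 92 is uranium.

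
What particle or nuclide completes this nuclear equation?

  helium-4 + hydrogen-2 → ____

Conserve mass number: 4 + 2 = A, so A = 6.
Conserve atomic number: 2 + 1 = Z, so Z = 3.
Z = 3 is lithium, so the species is lithium-6.

Li-6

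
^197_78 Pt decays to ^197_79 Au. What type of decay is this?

ΔA = 197 − 197 = 0; ΔZ = 79 − 78 = +1.
A is unchanged and Z rises by 1 — a neutron has become a proton (β⁻ decay).

beta-minus decay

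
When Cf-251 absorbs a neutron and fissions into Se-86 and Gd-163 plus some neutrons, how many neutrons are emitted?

3

Conserve mass number: 252 = 86 + 163 + k, so k = 252 − 249 = 3.
Check atomic number: 98 = 34 + 64 + 0 = 98. ✓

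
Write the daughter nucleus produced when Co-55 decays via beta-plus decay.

Fe-55

Beta-plus decay: mass number changes by +0, atomic number by -1.
A: 55 = 55; Z: 27 − 1 = 26.
Z = 26 is iron, so the daughter is Fe-55.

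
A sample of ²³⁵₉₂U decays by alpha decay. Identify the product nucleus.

Alpha decay: mass number changes by -4, atomic number by -2.
A: 235 − 4 = 231; Z: 92 − 2 = 90.
Z = 90 is thorium, so the daughter is ²³¹₉₀Th.

Th-231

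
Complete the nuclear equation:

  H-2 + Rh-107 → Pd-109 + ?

gamma ray

Conserve mass number: 2 + 107 = 109 + A, so A = 0.
Conserve atomic number: 1 + 45 = 46 + Z, so Z = 0.
A = 0 and Z = 0 is γ — a gamma ray.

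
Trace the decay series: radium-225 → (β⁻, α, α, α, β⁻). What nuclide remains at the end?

Start: (A, Z) = (225, 88).
After β⁻: (225, 89).
After α: (221, 87).
After α: (217, 85).
After α: (213, 83).
After β⁻: (213, 84).
Z = 84 is polonium.

Po-213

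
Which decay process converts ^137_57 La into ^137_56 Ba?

ΔA = 137 − 137 = 0; ΔZ = 56 − 57 = -1.
A is unchanged and Z drops by 1 — a proton has become a neutron (β⁺ emission or electron capture).

beta-plus decay or electron capture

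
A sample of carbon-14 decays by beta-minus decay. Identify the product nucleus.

Beta-minus decay: mass number changes by +0, atomic number by +1.
A: 14 = 14; Z: 6 + 1 = 7.
Z = 7 is nitrogen, so the daughter is nitrogen-14.

N-14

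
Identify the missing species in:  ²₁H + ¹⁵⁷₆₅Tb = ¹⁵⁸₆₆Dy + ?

neutron

Conserve mass number: 2 + 157 = 158 + A, so A = 1.
Conserve atomic number: 1 + 65 = 66 + Z, so Z = 0.
A = 1 and Z = 0 is ¹₀n — a neutron.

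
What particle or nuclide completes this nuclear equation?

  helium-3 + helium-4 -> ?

Be-7

Conserve mass number: 3 + 4 = A, so A = 7.
Conserve atomic number: 2 + 2 = Z, so Z = 4.
Z = 4 is beryllium, so the species is beryllium-7.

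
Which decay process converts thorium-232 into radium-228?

alpha decay

ΔA = 228 − 232 = -4; ΔZ = 88 − 90 = -2.
A drops by 4 and Z drops by 2 — the signature of alpha emission.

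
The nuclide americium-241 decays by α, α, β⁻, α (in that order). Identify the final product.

Th-229

Start: (A, Z) = (241, 95).
After α: (237, 93).
After α: (233, 91).
After β⁻: (233, 92).
After α: (229, 90).
Z = 90 is thorium.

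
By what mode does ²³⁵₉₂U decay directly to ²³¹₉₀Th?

ΔA = 231 − 235 = -4; ΔZ = 90 − 92 = -2.
A drops by 4 and Z drops by 2 — the signature of alpha emission.

alpha decay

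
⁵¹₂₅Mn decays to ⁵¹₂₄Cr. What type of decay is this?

beta-plus decay or electron capture

ΔA = 51 − 51 = 0; ΔZ = 24 − 25 = -1.
A is unchanged and Z drops by 1 — a proton has become a neutron (β⁺ emission or electron capture).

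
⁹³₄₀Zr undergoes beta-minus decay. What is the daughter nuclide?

Nb-93

Beta-minus decay: mass number changes by +0, atomic number by +1.
A: 93 = 93; Z: 40 + 1 = 41.
Z = 41 is niobium, so the daughter is ⁹³₄₁Nb.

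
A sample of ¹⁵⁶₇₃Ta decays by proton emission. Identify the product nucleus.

Proton emission: mass number changes by -1, atomic number by -1.
A: 156 − 1 = 155; Z: 73 − 1 = 72.
Z = 72 is hafnium, so the daughter is ¹⁵⁵₇₂Hf.

Hf-155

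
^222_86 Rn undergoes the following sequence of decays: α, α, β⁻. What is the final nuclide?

Start: (A, Z) = (222, 86).
After α: (218, 84).
After α: (214, 82).
After β⁻: (214, 83).
Z = 83 is bismuth.

Bi-214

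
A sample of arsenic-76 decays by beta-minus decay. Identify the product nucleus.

Beta-minus decay: mass number changes by +0, atomic number by +1.
A: 76 = 76; Z: 33 + 1 = 34.
Z = 34 is selenium, so the daughter is selenium-76.

Se-76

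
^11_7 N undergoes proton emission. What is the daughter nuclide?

Proton emission: mass number changes by -1, atomic number by -1.
A: 11 − 1 = 10; Z: 7 − 1 = 6.
Z = 6 is carbon, so the daughter is ^10_6 C.

C-10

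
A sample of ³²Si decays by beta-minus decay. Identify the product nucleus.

Beta-minus decay: mass number changes by +0, atomic number by +1.
A: 32 = 32; Z: 14 + 1 = 15.
Z = 15 is phosphorus, so the daughter is ³²P.

P-32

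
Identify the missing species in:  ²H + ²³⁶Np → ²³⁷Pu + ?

neutron

Conserve mass number: 2 + 236 = 237 + A, so A = 1.
Conserve atomic number: 1 + 93 = 94 + Z, so Z = 0.
A = 1 and Z = 0 is ¹n — a neutron.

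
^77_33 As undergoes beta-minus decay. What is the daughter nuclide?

Beta-minus decay: mass number changes by +0, atomic number by +1.
A: 77 = 77; Z: 33 + 1 = 34.
Z = 34 is selenium, so the daughter is ^77_34 Se.

Se-77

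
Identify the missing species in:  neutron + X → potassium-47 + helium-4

Conserve mass number: 1 + A = 47 + 4, so A = 50.
Conserve atomic number: 0 + Z = 19 + 2, so Z = 21.
Z = 21 is scandium, so the species is scandium-50.

Sc-50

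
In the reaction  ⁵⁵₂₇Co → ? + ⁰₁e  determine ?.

Conserve mass number: 55 = A + 0, so A = 55.
Conserve atomic number: 27 = Z + 1, so Z = 26.
Z = 26 is iron, so the species is ⁵⁵₂₆Fe.

Fe-55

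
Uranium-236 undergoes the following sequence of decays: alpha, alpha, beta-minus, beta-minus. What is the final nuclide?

Start: (A, Z) = (236, 92).
After α: (232, 90).
After α: (228, 88).
After β⁻: (228, 89).
After β⁻: (228, 90).
Z = 90 is thorium.

Th-228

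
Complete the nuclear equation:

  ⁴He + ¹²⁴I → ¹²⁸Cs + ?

Conserve mass number: 4 + 124 = 128 + A, so A = 0.
Conserve atomic number: 2 + 53 = 55 + Z, so Z = 0.
A = 0 and Z = 0 is γ — a gamma ray.

gamma ray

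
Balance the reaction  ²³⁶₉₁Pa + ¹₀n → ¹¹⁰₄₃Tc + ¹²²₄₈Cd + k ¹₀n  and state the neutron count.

Conserve mass number: 237 = 110 + 122 + k, so k = 237 − 232 = 5.
Check atomic number: 91 = 43 + 48 + 0 = 91. ✓

5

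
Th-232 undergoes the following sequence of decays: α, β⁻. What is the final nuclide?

Start: (A, Z) = (232, 90).
After α: (228, 88).
After β⁻: (228, 89).
Z = 89 is actinium.

Ac-228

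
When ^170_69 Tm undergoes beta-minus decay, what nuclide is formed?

Yb-170

Beta-minus decay: mass number changes by +0, atomic number by +1.
A: 170 = 170; Z: 69 + 1 = 70.
Z = 70 is ytterbium, so the daughter is ^170_70 Yb.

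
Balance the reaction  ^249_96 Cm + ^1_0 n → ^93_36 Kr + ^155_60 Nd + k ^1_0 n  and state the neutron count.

2

Conserve mass number: 250 = 93 + 155 + k, so k = 250 − 248 = 2.
Check atomic number: 96 = 36 + 60 + 0 = 96. ✓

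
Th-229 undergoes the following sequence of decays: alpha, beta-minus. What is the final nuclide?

Start: (A, Z) = (229, 90).
After α: (225, 88).
After β⁻: (225, 89).
Z = 89 is actinium.

Ac-225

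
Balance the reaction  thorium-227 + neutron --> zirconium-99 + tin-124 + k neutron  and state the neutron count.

Conserve mass number: 228 = 99 + 124 + k, so k = 228 − 223 = 5.
Check atomic number: 90 = 40 + 50 + 0 = 90. ✓

5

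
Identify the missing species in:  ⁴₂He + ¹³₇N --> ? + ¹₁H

O-16

Conserve mass number: 4 + 13 = A + 1, so A = 16.
Conserve atomic number: 2 + 7 = Z + 1, so Z = 8.
Z = 8 is oxygen, so the species is ¹⁶₈O.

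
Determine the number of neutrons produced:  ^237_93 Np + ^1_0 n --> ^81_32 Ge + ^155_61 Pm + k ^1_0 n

Conserve mass number: 238 = 81 + 155 + k, so k = 238 − 236 = 2.
Check atomic number: 93 = 32 + 61 + 0 = 93. ✓

2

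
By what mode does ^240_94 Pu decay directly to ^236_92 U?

ΔA = 236 − 240 = -4; ΔZ = 92 − 94 = -2.
A drops by 4 and Z drops by 2 — the signature of alpha emission.

alpha decay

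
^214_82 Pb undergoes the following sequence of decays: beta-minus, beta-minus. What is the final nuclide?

Po-214

Start: (A, Z) = (214, 82).
After β⁻: (214, 83).
After β⁻: (214, 84).
Z = 84 is polonium.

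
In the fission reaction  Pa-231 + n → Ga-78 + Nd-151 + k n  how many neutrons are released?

Conserve mass number: 232 = 78 + 151 + k, so k = 232 − 229 = 3.
Check atomic number: 91 = 31 + 60 + 0 = 91. ✓

3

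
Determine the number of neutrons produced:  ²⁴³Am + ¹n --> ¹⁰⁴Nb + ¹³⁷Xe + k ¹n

3

Conserve mass number: 244 = 104 + 137 + k, so k = 244 − 241 = 3.
Check atomic number: 95 = 41 + 54 + 0 = 95. ✓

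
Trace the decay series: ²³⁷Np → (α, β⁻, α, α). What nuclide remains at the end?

Ra-225

Start: (A, Z) = (237, 93).
After α: (233, 91).
After β⁻: (233, 92).
After α: (229, 90).
After α: (225, 88).
Z = 88 is radium.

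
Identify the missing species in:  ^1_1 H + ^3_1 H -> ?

Conserve mass number: 1 + 3 = A, so A = 4.
Conserve atomic number: 1 + 1 = Z, so Z = 2.
A = 4 and Z = 2 is ^4_2 He — an alpha particle.

He-4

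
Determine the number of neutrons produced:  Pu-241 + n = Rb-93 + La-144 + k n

5

Conserve mass number: 242 = 93 + 144 + k, so k = 242 − 237 = 5.
Check atomic number: 94 = 37 + 57 + 0 = 94. ✓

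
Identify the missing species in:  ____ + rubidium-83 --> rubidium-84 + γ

Conserve mass number: A + 83 = 84 + 0, so A = 1.
Conserve atomic number: Z + 37 = 37 + 0, so Z = 0.
A = 1 and Z = 0 is neutron — a neutron.

neutron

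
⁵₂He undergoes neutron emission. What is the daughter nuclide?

Neutron emission: mass number changes by -1, atomic number by +0.
A: 5 − 1 = 4; Z: 2 = 2.
Z = 2 is helium, so the daughter is ⁴₂He.

He-4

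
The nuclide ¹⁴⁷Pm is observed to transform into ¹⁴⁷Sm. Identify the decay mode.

ΔA = 147 − 147 = 0; ΔZ = 62 − 61 = +1.
A is unchanged and Z rises by 1 — a neutron has become a proton (β⁻ decay).

beta-minus decay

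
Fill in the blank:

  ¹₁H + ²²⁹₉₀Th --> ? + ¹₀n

Pa-229

Conserve mass number: 1 + 229 = A + 1, so A = 229.
Conserve atomic number: 1 + 90 = Z + 0, so Z = 91.
Z = 91 is protactinium, so the species is ²²⁹₉₁Pa.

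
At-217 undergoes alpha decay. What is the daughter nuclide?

Alpha decay: mass number changes by -4, atomic number by -2.
A: 217 − 4 = 213; Z: 85 − 2 = 83.
Z = 83 is bismuth, so the daughter is Bi-213.

Bi-213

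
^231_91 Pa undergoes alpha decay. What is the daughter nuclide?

Alpha decay: mass number changes by -4, atomic number by -2.
A: 231 − 4 = 227; Z: 91 − 2 = 89.
Z = 89 is actinium, so the daughter is ^227_89 Ac.

Ac-227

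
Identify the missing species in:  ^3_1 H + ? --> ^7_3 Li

alpha particle

Conserve mass number: 3 + A = 7, so A = 4.
Conserve atomic number: 1 + Z = 3, so Z = 2.
A = 4 and Z = 2 is ^4_2 He — an alpha particle.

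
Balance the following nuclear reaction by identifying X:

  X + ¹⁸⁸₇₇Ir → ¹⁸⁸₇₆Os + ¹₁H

Conserve mass number: A + 188 = 188 + 1, so A = 1.
Conserve atomic number: Z + 77 = 76 + 1, so Z = 0.
A = 1 and Z = 0 is ¹₀n — a neutron.

neutron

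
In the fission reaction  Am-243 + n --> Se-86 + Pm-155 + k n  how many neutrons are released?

Conserve mass number: 244 = 86 + 155 + k, so k = 244 − 241 = 3.
Check atomic number: 95 = 34 + 61 + 0 = 95. ✓

3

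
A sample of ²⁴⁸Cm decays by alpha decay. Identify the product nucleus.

Alpha decay: mass number changes by -4, atomic number by -2.
A: 248 − 4 = 244; Z: 96 − 2 = 94.
Z = 94 is plutonium, so the daughter is ²⁴⁴Pu.

Pu-244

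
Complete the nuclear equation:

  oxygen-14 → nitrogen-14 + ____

positron

Conserve mass number: 14 = 14 + A, so A = 0.
Conserve atomic number: 8 = 7 + Z, so Z = 1.
A = 0 and Z = 1 is e⁺ — a positron.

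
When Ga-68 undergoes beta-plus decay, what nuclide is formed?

Zn-68

Beta-plus decay: mass number changes by +0, atomic number by -1.
A: 68 = 68; Z: 31 − 1 = 30.
Z = 30 is zinc, so the daughter is Zn-68.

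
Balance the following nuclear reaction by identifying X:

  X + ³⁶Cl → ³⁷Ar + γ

Conserve mass number: A + 36 = 37 + 0, so A = 1.
Conserve atomic number: Z + 17 = 18 + 0, so Z = 1.
A = 1 and Z = 1 is ¹H — a proton.

proton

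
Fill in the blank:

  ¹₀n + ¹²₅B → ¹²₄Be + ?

Conserve mass number: 1 + 12 = 12 + A, so A = 1.
Conserve atomic number: 0 + 5 = 4 + Z, so Z = 1.
A = 1 and Z = 1 is ¹₁H — a proton.

proton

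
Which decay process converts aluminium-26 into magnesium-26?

ΔA = 26 − 26 = 0; ΔZ = 12 − 13 = -1.
A is unchanged and Z drops by 1 — a proton has become a neutron (β⁺ emission or electron capture).

beta-plus decay or electron capture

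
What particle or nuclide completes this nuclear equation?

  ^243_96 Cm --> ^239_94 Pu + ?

alpha particle

Conserve mass number: 243 = 239 + A, so A = 4.
Conserve atomic number: 96 = 94 + Z, so Z = 2.
A = 4 and Z = 2 is ^4_2 He — an alpha particle.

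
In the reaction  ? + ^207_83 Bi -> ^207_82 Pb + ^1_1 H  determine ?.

Conserve mass number: A + 207 = 207 + 1, so A = 1.
Conserve atomic number: Z + 83 = 82 + 1, so Z = 0.
A = 1 and Z = 0 is ^1_0 n — a neutron.

neutron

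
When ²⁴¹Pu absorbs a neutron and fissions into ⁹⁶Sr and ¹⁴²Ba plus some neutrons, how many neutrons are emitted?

4

Conserve mass number: 242 = 96 + 142 + k, so k = 242 − 238 = 4.
Check atomic number: 94 = 38 + 56 + 0 = 94. ✓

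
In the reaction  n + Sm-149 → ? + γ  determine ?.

Conserve mass number: 1 + 149 = A + 0, so A = 150.
Conserve atomic number: 0 + 62 = Z + 0, so Z = 62.
Z = 62 is samarium, so the species is Sm-150.

Sm-150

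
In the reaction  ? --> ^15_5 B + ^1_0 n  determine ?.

Conserve mass number: A = 15 + 1, so A = 16.
Conserve atomic number: Z = 5 + 0, so Z = 5.
Z = 5 is boron, so the species is ^16_5 B.

B-16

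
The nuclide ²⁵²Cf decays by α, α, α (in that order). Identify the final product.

U-240

Start: (A, Z) = (252, 98).
After α: (248, 96).
After α: (244, 94).
After α: (240, 92).
Z = 92 is uranium.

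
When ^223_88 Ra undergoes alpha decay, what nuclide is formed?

Rn-219

Alpha decay: mass number changes by -4, atomic number by -2.
A: 223 − 4 = 219; Z: 88 − 2 = 86.
Z = 86 is radon, so the daughter is ^219_86 Rn.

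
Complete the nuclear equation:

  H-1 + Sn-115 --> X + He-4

Conserve mass number: 1 + 115 = A + 4, so A = 112.
Conserve atomic number: 1 + 50 = Z + 2, so Z = 49.
Z = 49 is indium, so the species is In-112.

In-112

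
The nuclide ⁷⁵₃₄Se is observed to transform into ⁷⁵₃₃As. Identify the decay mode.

ΔA = 75 − 75 = 0; ΔZ = 33 − 34 = -1.
A is unchanged and Z drops by 1 — a proton has become a neutron (β⁺ emission or electron capture).

beta-plus decay or electron capture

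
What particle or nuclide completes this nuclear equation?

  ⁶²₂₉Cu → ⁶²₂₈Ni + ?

Conserve mass number: 62 = 62 + A, so A = 0.
Conserve atomic number: 29 = 28 + Z, so Z = 1.
A = 0 and Z = 1 is ⁰₁e — a positron.

positron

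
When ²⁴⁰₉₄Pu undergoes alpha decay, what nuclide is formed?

U-236

Alpha decay: mass number changes by -4, atomic number by -2.
A: 240 − 4 = 236; Z: 94 − 2 = 92.
Z = 92 is uranium, so the daughter is ²³⁶₉₂U.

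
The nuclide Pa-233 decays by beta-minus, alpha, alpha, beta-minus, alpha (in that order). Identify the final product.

Fr-221

Start: (A, Z) = (233, 91).
After β⁻: (233, 92).
After α: (229, 90).
After α: (225, 88).
After β⁻: (225, 89).
After α: (221, 87).
Z = 87 is francium.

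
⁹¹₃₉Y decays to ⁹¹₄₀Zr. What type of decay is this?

ΔA = 91 − 91 = 0; ΔZ = 40 − 39 = +1.
A is unchanged and Z rises by 1 — a neutron has become a proton (β⁻ decay).

beta-minus decay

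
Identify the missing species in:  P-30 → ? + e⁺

Conserve mass number: 30 = A + 0, so A = 30.
Conserve atomic number: 15 = Z + 1, so Z = 14.
Z = 14 is silicon, so the species is Si-30.

Si-30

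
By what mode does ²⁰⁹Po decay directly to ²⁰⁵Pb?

ΔA = 205 − 209 = -4; ΔZ = 82 − 84 = -2.
A drops by 4 and Z drops by 2 — the signature of alpha emission.

alpha decay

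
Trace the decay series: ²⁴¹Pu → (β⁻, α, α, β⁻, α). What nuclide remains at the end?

Start: (A, Z) = (241, 94).
After β⁻: (241, 95).
After α: (237, 93).
After α: (233, 91).
After β⁻: (233, 92).
After α: (229, 90).
Z = 90 is thorium.

Th-229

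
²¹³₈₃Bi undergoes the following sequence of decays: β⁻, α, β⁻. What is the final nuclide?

Bi-209

Start: (A, Z) = (213, 83).
After β⁻: (213, 84).
After α: (209, 82).
After β⁻: (209, 83).
Z = 83 is bismuth.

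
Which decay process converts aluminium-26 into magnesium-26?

beta-plus decay or electron capture

ΔA = 26 − 26 = 0; ΔZ = 12 − 13 = -1.
A is unchanged and Z drops by 1 — a proton has become a neutron (β⁺ emission or electron capture).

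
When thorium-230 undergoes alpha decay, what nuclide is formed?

Ra-226

Alpha decay: mass number changes by -4, atomic number by -2.
A: 230 − 4 = 226; Z: 90 − 2 = 88.
Z = 88 is radium, so the daughter is radium-226.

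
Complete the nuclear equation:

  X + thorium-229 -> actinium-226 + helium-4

proton

Conserve mass number: A + 229 = 226 + 4, so A = 1.
Conserve atomic number: Z + 90 = 89 + 2, so Z = 1.
A = 1 and Z = 1 is hydrogen-1 — a proton.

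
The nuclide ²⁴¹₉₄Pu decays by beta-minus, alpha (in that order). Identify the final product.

Start: (A, Z) = (241, 94).
After β⁻: (241, 95).
After α: (237, 93).
Z = 93 is neptunium.

Np-237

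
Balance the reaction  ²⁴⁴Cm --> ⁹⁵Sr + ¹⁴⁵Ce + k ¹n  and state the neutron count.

4

Conserve mass number: 244 = 95 + 145 + k, so k = 244 − 240 = 4.
Check atomic number: 96 = 38 + 58 + 0 = 96. ✓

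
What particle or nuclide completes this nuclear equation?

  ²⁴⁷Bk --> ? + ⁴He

Conserve mass number: 247 = A + 4, so A = 243.
Conserve atomic number: 97 = Z + 2, so Z = 95.
Z = 95 is americium, so the species is ²⁴³Am.

Am-243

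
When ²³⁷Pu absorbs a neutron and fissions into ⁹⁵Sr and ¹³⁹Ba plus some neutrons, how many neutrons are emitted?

4

Conserve mass number: 238 = 95 + 139 + k, so k = 238 − 234 = 4.
Check atomic number: 94 = 38 + 56 + 0 = 94. ✓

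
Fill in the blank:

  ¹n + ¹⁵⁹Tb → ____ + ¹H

Gd-159

Conserve mass number: 1 + 159 = A + 1, so A = 159.
Conserve atomic number: 0 + 65 = Z + 1, so Z = 64.
Z = 64 is gadolinium, so the species is ¹⁵⁹Gd.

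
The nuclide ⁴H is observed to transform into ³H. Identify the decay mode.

ΔA = 3 − 4 = -1; ΔZ = 1 − 1 = +0.
A drops by 1 with Z unchanged — a neutron was emitted.

neutron emission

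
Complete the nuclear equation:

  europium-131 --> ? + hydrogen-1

Sm-130

Conserve mass number: 131 = A + 1, so A = 130.
Conserve atomic number: 63 = Z + 1, so Z = 62.
Z = 62 is samarium, so the species is samarium-130.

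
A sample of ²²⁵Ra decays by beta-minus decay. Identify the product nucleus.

Ac-225

Beta-minus decay: mass number changes by +0, atomic number by +1.
A: 225 = 225; Z: 88 + 1 = 89.
Z = 89 is actinium, so the daughter is ²²⁵Ac.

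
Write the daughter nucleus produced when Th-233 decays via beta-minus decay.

Beta-minus decay: mass number changes by +0, atomic number by +1.
A: 233 = 233; Z: 90 + 1 = 91.
Z = 91 is protactinium, so the daughter is Pa-233.

Pa-233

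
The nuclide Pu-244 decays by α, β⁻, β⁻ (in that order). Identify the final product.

Pu-240

Start: (A, Z) = (244, 94).
After α: (240, 92).
After β⁻: (240, 93).
After β⁻: (240, 94).
Z = 94 is plutonium.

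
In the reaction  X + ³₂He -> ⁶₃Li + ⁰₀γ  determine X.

Conserve mass number: A + 3 = 6 + 0, so A = 3.
Conserve atomic number: Z + 2 = 3 + 0, so Z = 1.
A = 3 and Z = 1 is ³₁H — a triton.

triton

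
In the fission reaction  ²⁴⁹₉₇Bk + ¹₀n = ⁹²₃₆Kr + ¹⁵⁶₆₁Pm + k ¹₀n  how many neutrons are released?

2

Conserve mass number: 250 = 92 + 156 + k, so k = 250 − 248 = 2.
Check atomic number: 97 = 36 + 61 + 0 = 97. ✓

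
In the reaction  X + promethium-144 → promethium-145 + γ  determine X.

neutron

Conserve mass number: A + 144 = 145 + 0, so A = 1.
Conserve atomic number: Z + 61 = 61 + 0, so Z = 0.
A = 1 and Z = 0 is neutron — a neutron.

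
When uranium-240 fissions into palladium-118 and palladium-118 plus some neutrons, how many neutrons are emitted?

Conserve mass number: 240 = 118 + 118 + k, so k = 240 − 236 = 4.
Check atomic number: 92 = 46 + 46 + 0 = 92. ✓

4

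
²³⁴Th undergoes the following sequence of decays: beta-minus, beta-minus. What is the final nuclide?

Start: (A, Z) = (234, 90).
After β⁻: (234, 91).
After β⁻: (234, 92).
Z = 92 is uranium.

U-234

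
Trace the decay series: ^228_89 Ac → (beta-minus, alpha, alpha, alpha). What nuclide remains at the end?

Start: (A, Z) = (228, 89).
After β⁻: (228, 90).
After α: (224, 88).
After α: (220, 86).
After α: (216, 84).
Z = 84 is polonium.

Po-216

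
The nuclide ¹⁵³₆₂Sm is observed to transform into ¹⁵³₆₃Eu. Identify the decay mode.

beta-minus decay

ΔA = 153 − 153 = 0; ΔZ = 63 − 62 = +1.
A is unchanged and Z rises by 1 — a neutron has become a proton (β⁻ decay).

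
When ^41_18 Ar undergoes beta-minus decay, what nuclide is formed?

Beta-minus decay: mass number changes by +0, atomic number by +1.
A: 41 = 41; Z: 18 + 1 = 19.
Z = 19 is potassium, so the daughter is ^41_19 K.

K-41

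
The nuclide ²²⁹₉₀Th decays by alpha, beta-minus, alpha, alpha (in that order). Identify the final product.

At-217

Start: (A, Z) = (229, 90).
After α: (225, 88).
After β⁻: (225, 89).
After α: (221, 87).
After α: (217, 85).
Z = 85 is astatine.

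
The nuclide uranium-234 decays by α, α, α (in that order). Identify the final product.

Rn-222

Start: (A, Z) = (234, 92).
After α: (230, 90).
After α: (226, 88).
After α: (222, 86).
Z = 86 is radon.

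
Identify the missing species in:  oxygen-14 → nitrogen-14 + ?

positron

Conserve mass number: 14 = 14 + A, so A = 0.
Conserve atomic number: 8 = 7 + Z, so Z = 1.
A = 0 and Z = 1 is e⁺ — a positron.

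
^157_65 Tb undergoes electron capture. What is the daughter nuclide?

Electron capture: mass number changes by +0, atomic number by -1.
A: 157 = 157; Z: 65 − 1 = 64.
Z = 64 is gadolinium, so the daughter is ^157_64 Gd.

Gd-157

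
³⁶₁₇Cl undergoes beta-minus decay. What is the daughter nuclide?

Ar-36

Beta-minus decay: mass number changes by +0, atomic number by +1.
A: 36 = 36; Z: 17 + 1 = 18.
Z = 18 is argon, so the daughter is ³⁶₁₈Ar.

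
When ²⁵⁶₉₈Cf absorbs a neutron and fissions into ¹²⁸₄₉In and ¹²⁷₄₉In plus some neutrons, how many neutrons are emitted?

2

Conserve mass number: 257 = 128 + 127 + k, so k = 257 − 255 = 2.
Check atomic number: 98 = 49 + 49 + 0 = 98. ✓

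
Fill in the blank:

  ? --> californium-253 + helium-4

Fm-257

Conserve mass number: A = 253 + 4, so A = 257.
Conserve atomic number: Z = 98 + 2, so Z = 100.
Z = 100 is fermium, so the species is fermium-257.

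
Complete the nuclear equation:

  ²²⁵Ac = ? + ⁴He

Conserve mass number: 225 = A + 4, so A = 221.
Conserve atomic number: 89 = Z + 2, so Z = 87.
Z = 87 is francium, so the species is ²²¹Fr.

Fr-221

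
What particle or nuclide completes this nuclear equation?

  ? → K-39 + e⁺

Conserve mass number: A = 39 + 0, so A = 39.
Conserve atomic number: Z = 19 + 1, so Z = 20.
Z = 20 is calcium, so the species is Ca-39.

Ca-39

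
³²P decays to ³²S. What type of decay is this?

ΔA = 32 − 32 = 0; ΔZ = 16 − 15 = +1.
A is unchanged and Z rises by 1 — a neutron has become a proton (β⁻ decay).

beta-minus decay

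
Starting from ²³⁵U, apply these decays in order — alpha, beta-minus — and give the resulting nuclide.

Pa-231

Start: (A, Z) = (235, 92).
After α: (231, 90).
After β⁻: (231, 91).
Z = 91 is protactinium.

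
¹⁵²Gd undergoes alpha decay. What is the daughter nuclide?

Sm-148

Alpha decay: mass number changes by -4, atomic number by -2.
A: 152 − 4 = 148; Z: 64 − 2 = 62.
Z = 62 is samarium, so the daughter is ¹⁴⁸Sm.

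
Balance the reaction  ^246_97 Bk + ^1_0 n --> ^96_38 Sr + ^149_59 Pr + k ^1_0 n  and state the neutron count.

Conserve mass number: 247 = 96 + 149 + k, so k = 247 − 245 = 2.
Check atomic number: 97 = 38 + 59 + 0 = 97. ✓

2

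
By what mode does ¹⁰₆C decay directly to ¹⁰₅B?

ΔA = 10 − 10 = 0; ΔZ = 5 − 6 = -1.
A is unchanged and Z drops by 1 — a proton has become a neutron (β⁺ emission or electron capture).

beta-plus decay or electron capture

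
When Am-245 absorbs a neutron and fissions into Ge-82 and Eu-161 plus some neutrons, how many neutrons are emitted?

Conserve mass number: 246 = 82 + 161 + k, so k = 246 − 243 = 3.
Check atomic number: 95 = 32 + 63 + 0 = 95. ✓

3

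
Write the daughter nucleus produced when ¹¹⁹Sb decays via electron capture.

Sn-119

Electron capture: mass number changes by +0, atomic number by -1.
A: 119 = 119; Z: 51 − 1 = 50.
Z = 50 is tin, so the daughter is ¹¹⁹Sn.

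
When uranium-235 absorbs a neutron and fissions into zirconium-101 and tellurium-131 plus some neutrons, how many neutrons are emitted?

4

Conserve mass number: 236 = 101 + 131 + k, so k = 236 − 232 = 4.
Check atomic number: 92 = 40 + 52 + 0 = 92. ✓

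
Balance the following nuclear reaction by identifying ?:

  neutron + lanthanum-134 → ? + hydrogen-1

Ba-134

Conserve mass number: 1 + 134 = A + 1, so A = 134.
Conserve atomic number: 0 + 57 = Z + 1, so Z = 56.
Z = 56 is barium, so the species is barium-134.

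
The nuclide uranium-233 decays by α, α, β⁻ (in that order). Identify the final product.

Start: (A, Z) = (233, 92).
After α: (229, 90).
After α: (225, 88).
After β⁻: (225, 89).
Z = 89 is actinium.

Ac-225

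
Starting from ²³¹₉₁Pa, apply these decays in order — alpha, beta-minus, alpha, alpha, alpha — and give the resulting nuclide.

Po-215

Start: (A, Z) = (231, 91).
After α: (227, 89).
After β⁻: (227, 90).
After α: (223, 88).
After α: (219, 86).
After α: (215, 84).
Z = 84 is polonium.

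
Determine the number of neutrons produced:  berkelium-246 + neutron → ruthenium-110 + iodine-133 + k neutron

4

Conserve mass number: 247 = 110 + 133 + k, so k = 247 − 243 = 4.
Check atomic number: 97 = 44 + 53 + 0 = 97. ✓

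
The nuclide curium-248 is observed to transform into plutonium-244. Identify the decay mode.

alpha decay

ΔA = 244 − 248 = -4; ΔZ = 94 − 96 = -2.
A drops by 4 and Z drops by 2 — the signature of alpha emission.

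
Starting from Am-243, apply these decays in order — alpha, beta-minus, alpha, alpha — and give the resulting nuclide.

Start: (A, Z) = (243, 95).
After α: (239, 93).
After β⁻: (239, 94).
After α: (235, 92).
After α: (231, 90).
Z = 90 is thorium.

Th-231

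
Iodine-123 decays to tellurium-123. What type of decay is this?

ΔA = 123 − 123 = 0; ΔZ = 52 − 53 = -1.
A is unchanged and Z drops by 1 — a proton has become a neutron (β⁺ emission or electron capture).

beta-plus decay or electron capture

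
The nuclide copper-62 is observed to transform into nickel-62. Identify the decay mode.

ΔA = 62 − 62 = 0; ΔZ = 28 − 29 = -1.
A is unchanged and Z drops by 1 — a proton has become a neutron (β⁺ emission or electron capture).

beta-plus decay or electron capture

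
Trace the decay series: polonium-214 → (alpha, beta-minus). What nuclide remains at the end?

Start: (A, Z) = (214, 84).
After α: (210, 82).
After β⁻: (210, 83).
Z = 83 is bismuth.

Bi-210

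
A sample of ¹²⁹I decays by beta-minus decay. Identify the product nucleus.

Xe-129

Beta-minus decay: mass number changes by +0, atomic number by +1.
A: 129 = 129; Z: 53 + 1 = 54.
Z = 54 is xenon, so the daughter is ¹²⁹Xe.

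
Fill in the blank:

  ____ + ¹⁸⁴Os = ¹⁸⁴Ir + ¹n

Conserve mass number: A + 184 = 184 + 1, so A = 1.
Conserve atomic number: Z + 76 = 77 + 0, so Z = 1.
A = 1 and Z = 1 is ¹H — a proton.

proton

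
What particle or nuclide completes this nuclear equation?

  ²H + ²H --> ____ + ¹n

Conserve mass number: 2 + 2 = A + 1, so A = 3.
Conserve atomic number: 1 + 1 = Z + 0, so Z = 2.
Z = 2 is helium, so the species is ³He.

He-3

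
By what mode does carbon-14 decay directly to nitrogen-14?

ΔA = 14 − 14 = 0; ΔZ = 7 − 6 = +1.
A is unchanged and Z rises by 1 — a neutron has become a proton (β⁻ decay).

beta-minus decay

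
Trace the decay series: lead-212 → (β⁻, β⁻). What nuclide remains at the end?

Po-212

Start: (A, Z) = (212, 82).
After β⁻: (212, 83).
After β⁻: (212, 84).
Z = 84 is polonium.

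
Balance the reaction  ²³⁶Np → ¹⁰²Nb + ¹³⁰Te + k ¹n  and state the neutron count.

Conserve mass number: 236 = 102 + 130 + k, so k = 236 − 232 = 4.
Check atomic number: 93 = 41 + 52 + 0 = 93. ✓

4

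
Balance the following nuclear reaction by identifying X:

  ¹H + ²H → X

He-3

Conserve mass number: 1 + 2 = A, so A = 3.
Conserve atomic number: 1 + 1 = Z, so Z = 2.
Z = 2 is helium, so the species is ³He.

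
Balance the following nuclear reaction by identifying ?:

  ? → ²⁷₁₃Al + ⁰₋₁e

Mg-27

Conserve mass number: A = 27 + 0, so A = 27.
Conserve atomic number: Z = 13 − 1, so Z = 12.
Z = 12 is magnesium, so the species is ²⁷₁₂Mg.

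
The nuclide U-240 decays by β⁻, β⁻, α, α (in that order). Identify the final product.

Th-232

Start: (A, Z) = (240, 92).
After β⁻: (240, 93).
After β⁻: (240, 94).
After α: (236, 92).
After α: (232, 90).
Z = 90 is thorium.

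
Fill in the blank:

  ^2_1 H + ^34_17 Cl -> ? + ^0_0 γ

Ar-36

Conserve mass number: 2 + 34 = A + 0, so A = 36.
Conserve atomic number: 1 + 17 = Z + 0, so Z = 18.
Z = 18 is argon, so the species is ^36_18 Ar.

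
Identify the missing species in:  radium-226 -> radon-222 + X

alpha particle

Conserve mass number: 226 = 222 + A, so A = 4.
Conserve atomic number: 88 = 86 + Z, so Z = 2.
A = 4 and Z = 2 is helium-4 — an alpha particle.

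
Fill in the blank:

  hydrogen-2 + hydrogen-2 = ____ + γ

Conserve mass number: 2 + 2 = A + 0, so A = 4.
Conserve atomic number: 1 + 1 = Z + 0, so Z = 2.
A = 4 and Z = 2 is helium-4 — an alpha particle.

He-4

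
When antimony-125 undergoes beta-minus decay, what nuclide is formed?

Te-125

Beta-minus decay: mass number changes by +0, atomic number by +1.
A: 125 = 125; Z: 51 + 1 = 52.
Z = 52 is tellurium, so the daughter is tellurium-125.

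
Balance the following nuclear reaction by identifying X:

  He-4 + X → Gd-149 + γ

Conserve mass number: 4 + A = 149 + 0, so A = 145.
Conserve atomic number: 2 + Z = 64 + 0, so Z = 62.
Z = 62 is samarium, so the species is Sm-145.

Sm-145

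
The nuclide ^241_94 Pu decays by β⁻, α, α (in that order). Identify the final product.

Start: (A, Z) = (241, 94).
After β⁻: (241, 95).
After α: (237, 93).
After α: (233, 91).
Z = 91 is protactinium.

Pa-233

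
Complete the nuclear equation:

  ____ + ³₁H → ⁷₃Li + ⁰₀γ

Conserve mass number: A + 3 = 7 + 0, so A = 4.
Conserve atomic number: Z + 1 = 3 + 0, so Z = 2.
A = 4 and Z = 2 is ⁴₂He — an alpha particle.

alpha particle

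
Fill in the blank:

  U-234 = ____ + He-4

Conserve mass number: 234 = A + 4, so A = 230.
Conserve atomic number: 92 = Z + 2, so Z = 90.
Z = 90 is thorium, so the species is Th-230.

Th-230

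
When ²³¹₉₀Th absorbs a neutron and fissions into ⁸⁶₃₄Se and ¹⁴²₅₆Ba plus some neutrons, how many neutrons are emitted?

Conserve mass number: 232 = 86 + 142 + k, so k = 232 − 228 = 4.
Check atomic number: 90 = 34 + 56 + 0 = 90. ✓

4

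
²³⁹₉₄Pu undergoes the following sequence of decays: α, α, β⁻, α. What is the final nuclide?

Ac-227

Start: (A, Z) = (239, 94).
After α: (235, 92).
After α: (231, 90).
After β⁻: (231, 91).
After α: (227, 89).
Z = 89 is actinium.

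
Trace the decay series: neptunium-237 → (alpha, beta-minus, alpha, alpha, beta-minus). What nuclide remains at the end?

Ac-225

Start: (A, Z) = (237, 93).
After α: (233, 91).
After β⁻: (233, 92).
After α: (229, 90).
After α: (225, 88).
After β⁻: (225, 89).
Z = 89 is actinium.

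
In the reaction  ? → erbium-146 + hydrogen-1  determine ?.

Conserve mass number: A = 146 + 1, so A = 147.
Conserve atomic number: Z = 68 + 1, so Z = 69.
Z = 69 is thulium, so the species is thulium-147.

Tm-147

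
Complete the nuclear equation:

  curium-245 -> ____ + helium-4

Conserve mass number: 245 = A + 4, so A = 241.
Conserve atomic number: 96 = Z + 2, so Z = 94.
Z = 94 is plutonium, so the species is plutonium-241.

Pu-241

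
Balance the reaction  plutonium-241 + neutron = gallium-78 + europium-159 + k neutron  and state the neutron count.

5

Conserve mass number: 242 = 78 + 159 + k, so k = 242 − 237 = 5.
Check atomic number: 94 = 31 + 63 + 0 = 94. ✓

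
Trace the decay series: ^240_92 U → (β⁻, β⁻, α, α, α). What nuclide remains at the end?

Start: (A, Z) = (240, 92).
After β⁻: (240, 93).
After β⁻: (240, 94).
After α: (236, 92).
After α: (232, 90).
After α: (228, 88).
Z = 88 is radium.

Ra-228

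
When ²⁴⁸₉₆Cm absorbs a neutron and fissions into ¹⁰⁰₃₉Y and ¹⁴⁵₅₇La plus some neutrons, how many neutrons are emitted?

4

Conserve mass number: 249 = 100 + 145 + k, so k = 249 − 245 = 4.
Check atomic number: 96 = 39 + 57 + 0 = 96. ✓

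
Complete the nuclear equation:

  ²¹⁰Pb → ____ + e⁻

Bi-210

Conserve mass number: 210 = A + 0, so A = 210.
Conserve atomic number: 82 = Z − 1, so Z = 83.
Z = 83 is bismuth, so the species is ²¹⁰Bi.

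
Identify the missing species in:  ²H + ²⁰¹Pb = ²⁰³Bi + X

Conserve mass number: 2 + 201 = 203 + A, so A = 0.
Conserve atomic number: 1 + 82 = 83 + Z, so Z = 0.
A = 0 and Z = 0 is γ — a gamma ray.

gamma ray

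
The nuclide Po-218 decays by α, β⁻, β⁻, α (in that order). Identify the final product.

Start: (A, Z) = (218, 84).
After α: (214, 82).
After β⁻: (214, 83).
After β⁻: (214, 84).
After α: (210, 82).
Z = 82 is lead.

Pb-210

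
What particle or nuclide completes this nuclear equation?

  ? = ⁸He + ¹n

Conserve mass number: A = 8 + 1, so A = 9.
Conserve atomic number: Z = 2 + 0, so Z = 2.
Z = 2 is helium, so the species is ⁹He.

He-9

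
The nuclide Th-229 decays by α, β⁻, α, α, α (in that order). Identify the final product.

Bi-213

Start: (A, Z) = (229, 90).
After α: (225, 88).
After β⁻: (225, 89).
After α: (221, 87).
After α: (217, 85).
After α: (213, 83).
Z = 83 is bismuth.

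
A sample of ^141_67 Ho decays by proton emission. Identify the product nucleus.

Dy-140

Proton emission: mass number changes by -1, atomic number by -1.
A: 141 − 1 = 140; Z: 67 − 1 = 66.
Z = 66 is dysprosium, so the daughter is ^140_66 Dy.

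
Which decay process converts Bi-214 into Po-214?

beta-minus decay

ΔA = 214 − 214 = 0; ΔZ = 84 − 83 = +1.
A is unchanged and Z rises by 1 — a neutron has become a proton (β⁻ decay).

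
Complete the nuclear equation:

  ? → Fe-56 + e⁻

Conserve mass number: A = 56 + 0, so A = 56.
Conserve atomic number: Z = 26 − 1, so Z = 25.
Z = 25 is manganese, so the species is Mn-56.

Mn-56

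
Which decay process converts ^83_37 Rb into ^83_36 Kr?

beta-plus decay or electron capture

ΔA = 83 − 83 = 0; ΔZ = 36 − 37 = -1.
A is unchanged and Z drops by 1 — a proton has become a neutron (β⁺ emission or electron capture).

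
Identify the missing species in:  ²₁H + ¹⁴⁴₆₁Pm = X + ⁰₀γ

Conserve mass number: 2 + 144 = A + 0, so A = 146.
Conserve atomic number: 1 + 61 = Z + 0, so Z = 62.
Z = 62 is samarium, so the species is ¹⁴⁶₆₂Sm.

Sm-146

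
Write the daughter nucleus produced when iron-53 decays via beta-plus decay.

Mn-53

Beta-plus decay: mass number changes by +0, atomic number by -1.
A: 53 = 53; Z: 26 − 1 = 25.
Z = 25 is manganese, so the daughter is manganese-53.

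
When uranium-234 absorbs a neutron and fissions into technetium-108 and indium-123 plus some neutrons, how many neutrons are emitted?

Conserve mass number: 235 = 108 + 123 + k, so k = 235 − 231 = 4.
Check atomic number: 92 = 43 + 49 + 0 = 92. ✓

4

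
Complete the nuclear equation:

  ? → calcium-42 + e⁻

Conserve mass number: A = 42 + 0, so A = 42.
Conserve atomic number: Z = 20 − 1, so Z = 19.
Z = 19 is potassium, so the species is potassium-42.

K-42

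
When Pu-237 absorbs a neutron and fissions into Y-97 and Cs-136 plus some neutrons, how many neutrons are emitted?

5

Conserve mass number: 238 = 97 + 136 + k, so k = 238 − 233 = 5.
Check atomic number: 94 = 39 + 55 + 0 = 94. ✓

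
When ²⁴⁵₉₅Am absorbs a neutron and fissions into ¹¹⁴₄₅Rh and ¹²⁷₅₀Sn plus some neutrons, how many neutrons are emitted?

Conserve mass number: 246 = 114 + 127 + k, so k = 246 − 241 = 5.
Check atomic number: 95 = 45 + 50 + 0 = 95. ✓

5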